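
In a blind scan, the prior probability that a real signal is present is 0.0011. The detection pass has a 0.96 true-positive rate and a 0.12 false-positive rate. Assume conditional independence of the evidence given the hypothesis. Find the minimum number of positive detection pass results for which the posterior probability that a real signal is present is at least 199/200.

6

Prior odds: 0.0011 ÷ 0.9989 = 11/9989.
Likelihood ratio of a positive result = 0.96/0.12 = 8.
Target odds: 0.995 ÷ 0.005 = 199.
Require 8ⁿ ≥ 199 ÷ (11/9989) = 1987811/11.
8⁵ = 32768 falls short of 1987811/11 but 8⁶ = 262144 reaches it, so n = 6.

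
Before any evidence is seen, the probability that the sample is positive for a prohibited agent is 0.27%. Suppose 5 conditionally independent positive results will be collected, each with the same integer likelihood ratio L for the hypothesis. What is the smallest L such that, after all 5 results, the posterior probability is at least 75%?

5

Prior odds = 0.0027/0.9973 = 27/9973.
Target odds = 0.75/0.25 = 3.
Need L⁵ ≥ 3 ÷ (27/9973) = 9973/9.
4⁵ = 1024 < 9973/9 ≤ 3125 = 5⁵, so L = 5.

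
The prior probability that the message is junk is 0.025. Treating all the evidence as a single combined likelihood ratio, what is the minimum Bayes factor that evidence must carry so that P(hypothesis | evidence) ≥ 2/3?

Prior odds = 0.025/0.975 = 1/39.
Target odds = (2/3)/(1/3) = 2.
Required Bayes factor = 2 ÷ (1/39) = 78.

78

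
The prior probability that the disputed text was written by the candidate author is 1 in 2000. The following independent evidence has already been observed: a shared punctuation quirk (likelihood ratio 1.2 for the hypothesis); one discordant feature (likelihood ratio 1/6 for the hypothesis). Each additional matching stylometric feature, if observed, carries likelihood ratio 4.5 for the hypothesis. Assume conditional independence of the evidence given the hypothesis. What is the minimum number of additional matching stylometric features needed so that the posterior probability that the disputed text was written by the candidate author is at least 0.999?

11

Prior odds = 0.0005/0.9995 = 1/1999.
Combined Bayes factor of the evidence already in hand = 1.2 × (1/6) = 0.2.
Odds after that evidence = (1/1999) × 0.2 = 1/9995.
Target odds = 0.999/0.001 = 999.
Need 4.5ⁿ ≥ 999 ÷ (1/9995) = 9985005.
4.5¹⁰ ≈3.40506e+06 falls short of 9985005 but 4.5¹¹ ≈1.53228e+07 reaches it, so n = 11.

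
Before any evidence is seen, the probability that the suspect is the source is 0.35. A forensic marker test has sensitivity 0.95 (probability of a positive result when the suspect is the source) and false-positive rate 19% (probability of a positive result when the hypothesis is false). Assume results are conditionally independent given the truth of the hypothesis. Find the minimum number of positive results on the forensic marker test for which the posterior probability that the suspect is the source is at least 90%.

2

Prior odds = 0.35/0.65 = 7/13.
Likelihood ratio of a positive result = 0.95/0.19 = 5.
Target posterior odds = 0.9/0.1 = 9.
Need (7/13) × 5ⁿ ≥ 9, i.e. 5ⁿ ≥ 117/7.
5¹ = 5 falls short of 117/7 but 5² = 25 reaches it, so n = 2.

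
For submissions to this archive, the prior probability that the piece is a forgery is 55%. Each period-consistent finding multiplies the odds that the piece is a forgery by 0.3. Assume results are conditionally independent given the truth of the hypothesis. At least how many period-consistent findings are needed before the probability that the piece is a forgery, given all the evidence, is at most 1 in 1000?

6

Prior odds = 0.55/0.45 = 11/9.
Likelihood ratio per period-consistent finding = 0.3.
Target posterior odds = 0.001/0.999 = 1/999.
Need (11/9) × 0.3ⁿ ≤ 1/999, i.e. 0.3ⁿ ≤ 1/1221.
0.3⁵ = 243/100000 is still above 1/1221 but 0.3⁶ = 729/1000000 is at or below it, so n = 6.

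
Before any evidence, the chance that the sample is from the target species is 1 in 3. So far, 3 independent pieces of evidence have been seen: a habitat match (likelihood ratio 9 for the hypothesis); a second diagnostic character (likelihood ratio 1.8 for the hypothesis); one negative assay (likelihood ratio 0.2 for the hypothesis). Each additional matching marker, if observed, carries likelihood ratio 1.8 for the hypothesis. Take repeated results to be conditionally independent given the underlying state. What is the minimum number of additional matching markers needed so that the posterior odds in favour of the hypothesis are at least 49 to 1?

6

Prior odds = (1/3)/(2/3) = 0.5.
Combined Bayes factor of the evidence already in hand = 9 × 1.8 × 0.2 = 3.24.
Odds after that evidence = 0.5 × 3.24 = 1.62.
Target odds = 49.
Need 1.8ⁿ ≥ 49 ÷ 1.62 = 2450/81.
1.8⁵ = 18.89568 falls short of 2450/81 but 1.8⁶ = 531441/15625 reaches it, so n = 6.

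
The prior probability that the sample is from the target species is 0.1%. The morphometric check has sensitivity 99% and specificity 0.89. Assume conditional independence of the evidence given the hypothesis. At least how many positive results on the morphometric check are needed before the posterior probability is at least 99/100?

6

Prior odds: 0.001 ÷ 0.999 = 1/999.
False-positive rate = 1 − 0.89 = 0.11; likelihood ratio of a positive = 0.99/0.11 = 9.
Target posterior odds = 0.99/0.01 = 99.
Require 9ⁿ ≥ 99 ÷ (1/999) = 98901.
9⁵ = 59049 falls short of 98901 but 9⁶ = 531441 reaches it, so n = 6.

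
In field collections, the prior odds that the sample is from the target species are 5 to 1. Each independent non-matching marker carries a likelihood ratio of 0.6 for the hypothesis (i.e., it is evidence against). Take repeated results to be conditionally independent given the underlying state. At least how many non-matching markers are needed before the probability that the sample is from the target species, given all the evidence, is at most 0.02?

Prior odds = 5.
Likelihood ratio per non-matching marker = 0.6.
Target odds: 0.02 ÷ 0.98 = 1/49.
Need 5 × 0.6ⁿ ≤ 1/49, i.e. 0.6ⁿ ≤ 1/245.
0.6¹⁰ = 59049/9765625 is still above 1/245 but 0.6¹¹ = 177147/48828125 is at or below it, so n = 11.

11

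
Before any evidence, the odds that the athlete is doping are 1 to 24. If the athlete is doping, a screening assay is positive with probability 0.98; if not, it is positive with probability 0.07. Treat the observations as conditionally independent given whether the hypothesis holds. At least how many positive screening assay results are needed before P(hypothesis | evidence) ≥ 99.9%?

Prior odds = 1/24.
Likelihood ratio of a positive = 0.98/0.07 = 14.
Target odds: 0.999 ÷ 0.001 = 999.
Need (1/24) × 14ⁿ ≥ 999, i.e. 14ⁿ ≥ 23976.
14³ = 2744 falls short of 23976 but 14⁴ = 38416 reaches it, so n = 4.

4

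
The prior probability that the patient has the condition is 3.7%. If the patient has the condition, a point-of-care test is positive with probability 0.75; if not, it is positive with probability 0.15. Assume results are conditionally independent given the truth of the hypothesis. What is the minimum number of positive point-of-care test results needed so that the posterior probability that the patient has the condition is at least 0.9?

Prior odds: 0.037 ÷ 0.963 = 37/963.
Likelihood ratio of a positive = 0.75/0.15 = 5.
Target odds: 0.9 ÷ 0.1 = 9.
Require 5ⁿ ≥ 9 ÷ (37/963) = 8667/37.
5³ = 125 falls short of 8667/37 but 5⁴ = 625 reaches it, so n = 4.

4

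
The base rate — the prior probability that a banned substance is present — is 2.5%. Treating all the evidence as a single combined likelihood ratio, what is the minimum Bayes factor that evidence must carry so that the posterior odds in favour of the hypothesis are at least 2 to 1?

78

Prior odds = 0.025/0.975 = 1/39.
Target odds = 2.
Required Bayes factor = 2 ÷ (1/39) = 78.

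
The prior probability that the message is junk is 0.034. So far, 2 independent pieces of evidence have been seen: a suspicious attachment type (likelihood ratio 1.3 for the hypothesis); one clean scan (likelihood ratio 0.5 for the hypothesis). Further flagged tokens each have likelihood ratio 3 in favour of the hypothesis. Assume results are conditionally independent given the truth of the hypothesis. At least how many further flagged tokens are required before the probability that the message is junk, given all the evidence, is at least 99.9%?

10

Prior odds = 0.034/0.966 = 17/483.
Combined Bayes factor of the evidence already in hand = 1.3 × 0.5 = 0.65.
Odds after that evidence = (17/483) × 0.65 = 221/9660.
Target odds = 0.999/0.001 = 999.
Need 3ⁿ ≥ 999 ÷ (221/9660) = 9650340/221.
3⁹ = 19683 falls short of 9650340/221 but 3¹⁰ = 59049 reaches it, so n = 10.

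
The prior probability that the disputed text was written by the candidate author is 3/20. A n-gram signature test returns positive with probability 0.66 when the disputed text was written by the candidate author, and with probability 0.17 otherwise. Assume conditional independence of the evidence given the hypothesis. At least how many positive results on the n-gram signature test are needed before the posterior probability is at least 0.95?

4

Prior odds = 0.15/0.85 = 3/17.
Likelihood ratio of a positive result = 0.66/0.17 = 66/17.
Target posterior odds = 0.95/0.05 = 19.
Require (66/17)ⁿ ≥ 19 ÷ (3/17) = 323/3.
(66/17)³ = 287496/4913 falls short of 323/3 but (66/17)⁴ = 18974736/83521 reaches it, so n = 4.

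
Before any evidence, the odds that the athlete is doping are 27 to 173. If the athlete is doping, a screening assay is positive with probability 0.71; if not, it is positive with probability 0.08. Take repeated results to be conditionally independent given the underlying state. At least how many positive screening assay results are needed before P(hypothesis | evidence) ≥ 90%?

Prior odds = 27/173.
Likelihood ratio of a positive = 0.71/0.08 = 8.875.
Target odds: 0.9 ÷ 0.1 = 9.
Require 8.875ⁿ ≥ 9 ÷ (27/173) = 173/3.
8.875¹ = 8.875 falls short of 173/3 but 8.875² = 78.765625 reaches it, so n = 2.

2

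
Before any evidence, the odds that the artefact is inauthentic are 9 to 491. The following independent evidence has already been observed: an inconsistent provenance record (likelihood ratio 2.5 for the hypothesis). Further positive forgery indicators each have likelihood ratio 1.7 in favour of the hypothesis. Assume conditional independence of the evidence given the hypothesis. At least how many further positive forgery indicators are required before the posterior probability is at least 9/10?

Prior odds = 9/491.
Bayes factor of the evidence already in hand = 2.5.
Odds after that evidence = (9/491) × 2.5 = 45/982.
Target odds = 0.9/0.1 = 9.
Need 1.7ⁿ ≥ 9 ÷ (45/982) = 196.4.
1.7⁹ ≈118.588 falls short of 196.4 but 1.7¹⁰ ≈201.599 reaches it, so n = 10.

10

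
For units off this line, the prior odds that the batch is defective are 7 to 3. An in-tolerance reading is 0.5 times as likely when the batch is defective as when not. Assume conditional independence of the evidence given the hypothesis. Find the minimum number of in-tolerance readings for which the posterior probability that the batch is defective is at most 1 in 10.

Prior odds = 7/3.
Likelihood ratio per in-tolerance reading = 0.5.
Target posterior odds = 0.1/0.9 = 1/9.
Require 0.5ⁿ ≤ 1/9 ÷ (7/3) = 1/21.
0.5⁴ = 0.0625 is still above 1/21 but 0.5⁵ = 0.03125 is at or below it, so n = 5.

5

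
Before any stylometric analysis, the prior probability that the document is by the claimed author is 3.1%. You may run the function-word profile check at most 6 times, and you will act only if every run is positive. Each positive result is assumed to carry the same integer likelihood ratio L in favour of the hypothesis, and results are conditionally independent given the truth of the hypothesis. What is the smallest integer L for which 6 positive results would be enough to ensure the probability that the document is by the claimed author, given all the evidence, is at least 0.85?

Prior odds = 0.031/0.969 = 31/969.
Target odds = 0.85/0.15 = 17/3.
Need L⁶ ≥ 17/3 ÷ (31/969) = 5491/31.
2⁶ = 64 < 5491/31 ≤ 729 = 3⁶, so L = 3.

3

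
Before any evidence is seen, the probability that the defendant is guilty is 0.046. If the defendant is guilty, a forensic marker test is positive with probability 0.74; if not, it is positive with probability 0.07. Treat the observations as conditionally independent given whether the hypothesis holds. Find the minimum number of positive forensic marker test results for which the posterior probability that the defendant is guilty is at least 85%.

Prior odds: 0.046 ÷ 0.954 = 23/477.
Likelihood ratio of a positive = 0.74/0.07 = 74/7.
Target posterior odds = 0.85/0.15 = 17/3.
Need (23/477) × (74/7)ⁿ ≥ 17/3, i.e. (74/7)ⁿ ≥ 2703/23.
(74/7)² = 5476/49 falls short of 2703/23 but (74/7)³ = 405224/343 reaches it, so n = 3.

3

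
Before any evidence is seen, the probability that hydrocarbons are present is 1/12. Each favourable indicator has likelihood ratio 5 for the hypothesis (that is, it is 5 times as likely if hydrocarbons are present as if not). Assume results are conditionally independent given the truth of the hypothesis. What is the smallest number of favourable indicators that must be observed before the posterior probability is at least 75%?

3

Prior odds = (1/12)/(11/12) = 1/11.
Likelihood ratio per favourable indicator = 5.
Target odds: 0.75 ÷ 0.25 = 3.
Need (1/11) × 5ⁿ ≥ 3, i.e. 5ⁿ ≥ 33.
5² = 25 falls short of 33 but 5³ = 125 reaches it, so n = 3.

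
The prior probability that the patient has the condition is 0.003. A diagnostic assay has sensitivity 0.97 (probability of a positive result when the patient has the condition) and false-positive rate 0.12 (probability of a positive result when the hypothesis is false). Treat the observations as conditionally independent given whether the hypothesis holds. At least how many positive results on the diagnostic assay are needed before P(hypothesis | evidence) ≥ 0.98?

Prior odds: 0.003 ÷ 0.997 = 3/997.
Likelihood ratio of a positive result = 0.97/0.12 = 97/12.
Target odds: 0.98 ÷ 0.02 = 49.
Need (3/997) × (97/12)ⁿ ≥ 49, i.e. (97/12)ⁿ ≥ 48853/3.
(97/12)⁴ = 88529281/20736 falls short of 48853/3 but (97/12)⁵ ≈34510.6 reaches it, so n = 5.

5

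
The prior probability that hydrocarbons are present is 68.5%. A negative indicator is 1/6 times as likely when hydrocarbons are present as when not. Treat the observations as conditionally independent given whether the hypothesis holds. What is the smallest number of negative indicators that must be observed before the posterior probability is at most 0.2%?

4

Prior odds: 0.685 ÷ 0.315 = 137/63.
Likelihood ratio per negative indicator = 1/6.
Target odds: 0.002 ÷ 0.998 = 1/499.
Require (1/6)ⁿ ≤ 1/499 ÷ (137/63) = 63/68363.
(1/6)³ = 1/216 is still above 63/68363 but (1/6)⁴ = 1/1296 is at or below it, so n = 4.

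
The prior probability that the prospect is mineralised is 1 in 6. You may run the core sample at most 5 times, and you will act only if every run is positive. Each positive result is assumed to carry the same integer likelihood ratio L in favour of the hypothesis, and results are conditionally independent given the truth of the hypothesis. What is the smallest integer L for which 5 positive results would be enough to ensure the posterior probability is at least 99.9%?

6

Prior odds = (1/6)/(5/6) = 0.2.
Target odds = 0.999/0.001 = 999.
Need L⁵ ≥ 999 ÷ 0.2 = 4995.
5⁵ = 3125 < 4995 ≤ 7776 = 6⁵, so L = 6.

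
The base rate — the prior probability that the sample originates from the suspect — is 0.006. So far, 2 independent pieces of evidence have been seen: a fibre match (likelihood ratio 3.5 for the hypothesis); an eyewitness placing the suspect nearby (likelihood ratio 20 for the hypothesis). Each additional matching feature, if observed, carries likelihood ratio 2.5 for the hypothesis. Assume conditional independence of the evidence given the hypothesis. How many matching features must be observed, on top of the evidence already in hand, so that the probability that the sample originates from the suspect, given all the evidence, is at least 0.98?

Prior odds = 0.006/0.994 = 3/497.
Combined Bayes factor of the evidence already in hand = 3.5 × 20 = 70.
Odds after that evidence = (3/497) × 70 = 30/71.
Target odds = 0.98/0.02 = 49.
Need 2.5ⁿ ≥ 49 ÷ (30/71) = 3479/30.
2.5⁵ = 97.65625 falls short of 3479/30 but 2.5⁶ = 244.140625 reaches it, so n = 6.

6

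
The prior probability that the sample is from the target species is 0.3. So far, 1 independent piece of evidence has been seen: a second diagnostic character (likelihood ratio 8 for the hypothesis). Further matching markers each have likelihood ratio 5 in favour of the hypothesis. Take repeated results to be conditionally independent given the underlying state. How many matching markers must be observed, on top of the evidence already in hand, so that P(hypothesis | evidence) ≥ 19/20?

2

Prior odds = 0.3/0.7 = 3/7.
Bayes factor of the evidence already in hand = 8.
Odds after that evidence = (3/7) × 8 = 24/7.
Target odds = 0.95/0.05 = 19.
Need 5ⁿ ≥ 19 ÷ (24/7) = 133/24.
5¹ = 5 falls short of 133/24 but 5² = 25 reaches it, so n = 2.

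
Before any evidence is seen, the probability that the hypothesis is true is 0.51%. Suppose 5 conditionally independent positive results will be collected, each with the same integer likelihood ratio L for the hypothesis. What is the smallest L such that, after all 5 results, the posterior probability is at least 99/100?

8

Prior odds = 0.0051/0.9949 = 51/9949.
Target odds = 0.99/0.01 = 99.
Need L⁵ ≥ 99 ÷ (51/9949) = 328317/17.
7⁵ = 16807 < 328317/17 ≤ 32768 = 8⁵, so L = 8.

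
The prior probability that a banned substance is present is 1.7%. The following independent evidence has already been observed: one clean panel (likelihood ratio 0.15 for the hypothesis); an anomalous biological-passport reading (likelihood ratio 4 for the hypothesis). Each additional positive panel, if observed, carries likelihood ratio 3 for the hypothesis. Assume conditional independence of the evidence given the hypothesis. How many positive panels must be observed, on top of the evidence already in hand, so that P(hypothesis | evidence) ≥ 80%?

Prior odds = 0.017/0.983 = 17/983.
Combined Bayes factor of the evidence already in hand = 0.15 × 4 = 0.6.
Odds after that evidence = (17/983) × 0.6 = 51/4915.
Target odds = 0.8/0.2 = 4.
Need 3ⁿ ≥ 4 ÷ (51/4915) = 19660/51.
3⁵ = 243 falls short of 19660/51 but 3⁶ = 729 reaches it, so n = 6.

6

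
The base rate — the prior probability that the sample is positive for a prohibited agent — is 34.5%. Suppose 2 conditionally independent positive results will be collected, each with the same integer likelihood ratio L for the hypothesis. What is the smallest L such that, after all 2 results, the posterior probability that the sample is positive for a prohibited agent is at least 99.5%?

20

Prior odds = 0.345/0.655 = 69/131.
Target odds = 0.995/0.005 = 199.
Need L² ≥ 199 ÷ (69/131) = 26069/69.
19² = 361 < 26069/69 ≤ 400 = 20², so L = 20.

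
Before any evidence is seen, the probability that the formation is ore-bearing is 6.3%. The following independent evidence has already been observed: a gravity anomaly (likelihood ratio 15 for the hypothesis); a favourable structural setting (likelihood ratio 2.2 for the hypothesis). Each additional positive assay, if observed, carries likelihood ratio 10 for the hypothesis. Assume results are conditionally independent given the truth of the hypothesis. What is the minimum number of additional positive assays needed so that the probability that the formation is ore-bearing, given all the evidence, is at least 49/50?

Prior odds = 0.063/0.937 = 63/937.
Combined Bayes factor of the evidence already in hand = 15 × 2.2 = 33.
Odds after that evidence = (63/937) × 33 = 2079/937.
Target odds = 0.98/0.02 = 49.
Need 10ⁿ ≥ 49 ÷ (2079/937) = 6559/297.
10¹ = 10 falls short of 6559/297 but 10² = 100 reaches it, so n = 2.

2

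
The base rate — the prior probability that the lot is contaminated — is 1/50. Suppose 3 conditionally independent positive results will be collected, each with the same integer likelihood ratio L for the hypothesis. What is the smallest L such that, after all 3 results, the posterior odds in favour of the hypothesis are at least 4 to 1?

6

Prior odds = 0.02/0.98 = 1/49.
Target odds = 4.
Need L³ ≥ 4 ÷ (1/49) = 196.
5³ = 125 < 196 ≤ 216 = 6³, so L = 6.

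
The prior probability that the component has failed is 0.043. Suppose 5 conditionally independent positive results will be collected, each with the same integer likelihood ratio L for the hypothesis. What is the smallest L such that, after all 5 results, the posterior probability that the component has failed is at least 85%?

3

Prior odds = 0.043/0.957 = 43/957.
Target odds = 0.85/0.15 = 17/3.
Need L⁵ ≥ 17/3 ÷ (43/957) = 5423/43.
2⁵ = 32 < 5423/43 ≤ 243 = 3⁵, so L = 3.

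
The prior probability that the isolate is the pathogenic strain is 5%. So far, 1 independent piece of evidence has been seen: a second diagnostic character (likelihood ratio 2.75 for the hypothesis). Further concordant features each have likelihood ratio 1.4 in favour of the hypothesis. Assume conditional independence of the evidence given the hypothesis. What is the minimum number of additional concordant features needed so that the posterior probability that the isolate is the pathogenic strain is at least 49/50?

18

Prior odds = 0.05/0.95 = 1/19.
Bayes factor of the evidence already in hand = 2.75.
Odds after that evidence = (1/19) × 2.75 = 11/76.
Target odds = 0.98/0.02 = 49.
Need 1.4ⁿ ≥ 49 ÷ (11/76) = 3724/11.
1.4¹⁷ ≈304.913 falls short of 3724/11 but 1.4¹⁸ ≈426.879 reaches it, so n = 18.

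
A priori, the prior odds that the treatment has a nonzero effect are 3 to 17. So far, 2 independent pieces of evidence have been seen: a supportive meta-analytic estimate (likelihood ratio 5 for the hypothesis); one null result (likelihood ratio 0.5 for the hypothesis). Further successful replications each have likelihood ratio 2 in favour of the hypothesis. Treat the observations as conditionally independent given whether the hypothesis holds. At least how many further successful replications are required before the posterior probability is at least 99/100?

8

Prior odds = 3/17.
Combined Bayes factor of the evidence already in hand = 5 × 0.5 = 2.5.
Odds after that evidence = (3/17) × 2.5 = 15/34.
Target odds = 0.99/0.01 = 99.
Need 2ⁿ ≥ 99 ÷ (15/34) = 224.4.
2⁷ = 128 falls short of 224.4 but 2⁸ = 256 reaches it, so n = 8.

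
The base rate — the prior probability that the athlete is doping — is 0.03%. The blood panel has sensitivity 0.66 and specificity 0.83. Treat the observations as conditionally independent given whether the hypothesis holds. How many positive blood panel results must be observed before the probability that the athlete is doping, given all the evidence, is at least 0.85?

8

Prior odds = 0.0003/0.9997 = 3/9997.
False-positive rate = 1 − 0.83 = 0.17; likelihood ratio of a positive = 0.66/0.17 = 66/17.
Target odds: 0.85 ÷ 0.15 = 17/3.
Need (3/9997) × (66/17)ⁿ ≥ 17/3, i.e. (66/17)ⁿ ≥ 169949/9.
(66/17)⁷ ≈13294.3 falls short of 169949/9 but (66/17)⁸ ≈51613.1 reaches it, so n = 8.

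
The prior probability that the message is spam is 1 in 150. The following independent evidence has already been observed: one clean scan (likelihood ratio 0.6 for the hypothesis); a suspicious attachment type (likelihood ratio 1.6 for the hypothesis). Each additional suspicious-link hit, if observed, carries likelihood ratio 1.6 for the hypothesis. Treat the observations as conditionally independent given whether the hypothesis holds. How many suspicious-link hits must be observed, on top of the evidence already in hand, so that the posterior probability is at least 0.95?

17

Prior odds = (1/150)/(149/150) = 1/149.
Combined Bayes factor of the evidence already in hand = 0.6 × 1.6 = 0.96.
Odds after that evidence = (1/149) × 0.96 = 24/3725.
Target odds = 0.95/0.05 = 19.
Need 1.6ⁿ ≥ 19 ÷ (24/3725) = 70775/24.
1.6¹⁶ ≈1844.67 falls short of 70775/24 but 1.6¹⁷ ≈2951.48 reaches it, so n = 17.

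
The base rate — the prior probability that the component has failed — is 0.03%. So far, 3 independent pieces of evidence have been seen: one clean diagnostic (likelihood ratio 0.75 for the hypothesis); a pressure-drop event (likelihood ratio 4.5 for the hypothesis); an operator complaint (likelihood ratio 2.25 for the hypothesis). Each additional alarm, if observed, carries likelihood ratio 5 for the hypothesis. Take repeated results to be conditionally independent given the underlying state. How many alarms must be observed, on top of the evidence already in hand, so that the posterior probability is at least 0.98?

7

Prior odds = 0.0003/0.9997 = 3/9997.
Combined Bayes factor of the evidence already in hand = 0.75 × 4.5 × 2.25 = 7.59375.
Odds after that evidence = (3/9997) × 7.59375 = 729/319904.
Target odds = 0.98/0.02 = 49.
Need 5ⁿ ≥ 49 ÷ (729/319904) = 15675296/729.
5⁶ = 15625 falls short of 15675296/729 but 5⁷ = 78125 reaches it, so n = 7.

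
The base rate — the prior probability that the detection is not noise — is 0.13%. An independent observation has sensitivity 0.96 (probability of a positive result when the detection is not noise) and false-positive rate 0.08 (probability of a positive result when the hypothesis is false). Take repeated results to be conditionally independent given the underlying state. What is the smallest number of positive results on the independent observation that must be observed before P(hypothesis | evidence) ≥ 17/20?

4

Prior odds = 0.0013/0.9987 = 13/9987.
Likelihood ratio of a positive result = 0.96/0.08 = 12.
Target odds: 0.85 ÷ 0.15 = 17/3.
Need (13/9987) × 12ⁿ ≥ 17/3, i.e. 12ⁿ ≥ 56593/13.
12³ = 1728 falls short of 56593/13 but 12⁴ = 20736 reaches it, so n = 4.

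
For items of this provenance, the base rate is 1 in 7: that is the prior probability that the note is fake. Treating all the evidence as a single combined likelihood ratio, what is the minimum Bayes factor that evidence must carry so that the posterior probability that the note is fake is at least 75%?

Prior odds = (1/7)/(6/7) = 1/6.
Target odds = 0.75/0.25 = 3.
Required Bayes factor = 3 ÷ (1/6) = 18.

18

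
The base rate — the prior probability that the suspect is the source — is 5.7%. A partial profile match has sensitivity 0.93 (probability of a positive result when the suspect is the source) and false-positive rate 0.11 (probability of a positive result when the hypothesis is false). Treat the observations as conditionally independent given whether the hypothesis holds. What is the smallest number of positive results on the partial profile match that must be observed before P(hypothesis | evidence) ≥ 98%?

Prior odds = 0.057/0.943 = 57/943.
Likelihood ratio of a positive result = 0.93/0.11 = 93/11.
Target posterior odds = 0.98/0.02 = 49.
Require (93/11)ⁿ ≥ 49 ÷ (57/943) = 46207/57.
(93/11)³ = 804357/1331 falls short of 46207/57 but (93/11)⁴ = 74805201/14641 reaches it, so n = 4.

4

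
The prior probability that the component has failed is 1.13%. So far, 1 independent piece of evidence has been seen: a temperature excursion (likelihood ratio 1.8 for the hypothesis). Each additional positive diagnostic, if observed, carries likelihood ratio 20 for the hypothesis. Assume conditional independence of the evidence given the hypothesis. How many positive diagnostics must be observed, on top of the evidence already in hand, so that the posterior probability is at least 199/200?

Prior odds = 0.0113/0.9887 = 113/9887.
Bayes factor of the evidence already in hand = 1.8.
Odds after that evidence = (113/9887) × 1.8 = 1017/49435.
Target odds = 0.995/0.005 = 199.
Need 20ⁿ ≥ 199 ÷ (1017/49435) = 9837565/1017.
20³ = 8000 falls short of 9837565/1017 but 20⁴ = 160000 reaches it, so n = 4.

4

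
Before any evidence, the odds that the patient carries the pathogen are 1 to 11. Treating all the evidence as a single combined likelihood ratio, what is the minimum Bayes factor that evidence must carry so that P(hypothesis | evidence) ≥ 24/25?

Prior odds = 1/11.
Target odds = 0.96/0.04 = 24.
Required Bayes factor = 24 ÷ (1/11) = 264.

264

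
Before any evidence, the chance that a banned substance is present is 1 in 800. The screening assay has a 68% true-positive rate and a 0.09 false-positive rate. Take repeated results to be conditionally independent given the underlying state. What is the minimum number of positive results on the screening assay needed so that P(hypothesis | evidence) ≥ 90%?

Prior odds: 0.00125 ÷ 0.99875 = 1/799.
Likelihood ratio of a positive result = 0.68/0.09 = 68/9.
Target odds: 0.9 ÷ 0.1 = 9.
Require (68/9)ⁿ ≥ 9 ÷ (1/799) = 7191.
(68/9)⁴ = 21381376/6561 falls short of 7191 but (68/9)⁵ ≈24622.5 reaches it, so n = 5.

5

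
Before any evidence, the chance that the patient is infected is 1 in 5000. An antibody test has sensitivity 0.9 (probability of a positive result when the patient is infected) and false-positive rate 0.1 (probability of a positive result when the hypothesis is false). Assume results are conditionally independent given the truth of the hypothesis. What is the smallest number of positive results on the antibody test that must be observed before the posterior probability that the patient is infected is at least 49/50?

Prior odds = 0.0002/0.9998 = 1/4999.
Likelihood ratio of a positive result = 0.9/0.1 = 9.
Target posterior odds = 0.98/0.02 = 49.
Require 9ⁿ ≥ 49 ÷ (1/4999) = 244951.
9⁵ = 59049 falls short of 244951 but 9⁶ = 531441 reaches it, so n = 6.

6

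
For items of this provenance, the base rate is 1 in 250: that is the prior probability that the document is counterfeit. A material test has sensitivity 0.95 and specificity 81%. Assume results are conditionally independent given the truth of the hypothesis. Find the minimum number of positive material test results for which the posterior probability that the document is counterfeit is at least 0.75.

5

Prior odds = 0.004/0.996 = 1/249.
False-positive rate = 1 − 0.81 = 0.19; likelihood ratio of a positive = 0.95/0.19 = 5.
Target odds: 0.75 ÷ 0.25 = 3.
Need (1/249) × 5ⁿ ≥ 3, i.e. 5ⁿ ≥ 747.
5⁴ = 625 falls short of 747 but 5⁵ = 3125 reaches it, so n = 5.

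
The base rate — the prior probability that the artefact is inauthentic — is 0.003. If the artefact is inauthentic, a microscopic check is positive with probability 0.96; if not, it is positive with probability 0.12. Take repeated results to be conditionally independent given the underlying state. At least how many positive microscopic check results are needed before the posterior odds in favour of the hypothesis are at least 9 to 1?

Prior odds: 0.003 ÷ 0.997 = 3/997.
Likelihood ratio of a positive = 0.96/0.12 = 8.
Target odds = 9.
Need (3/997) × 8ⁿ ≥ 9, i.e. 8ⁿ ≥ 2991.
8³ = 512 falls short of 2991 but 8⁴ = 4096 reaches it, so n = 4.

4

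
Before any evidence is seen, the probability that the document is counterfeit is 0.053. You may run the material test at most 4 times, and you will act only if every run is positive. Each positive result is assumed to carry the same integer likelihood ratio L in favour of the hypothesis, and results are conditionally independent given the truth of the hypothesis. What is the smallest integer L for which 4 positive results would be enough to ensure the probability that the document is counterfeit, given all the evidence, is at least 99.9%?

Prior odds = 0.053/0.947 = 53/947.
Target odds = 0.999/0.001 = 999.
Need L⁴ ≥ 999 ÷ (53/947) = 946053/53.
11⁴ = 14641 < 946053/53 ≤ 20736 = 12⁴, so L = 12.

12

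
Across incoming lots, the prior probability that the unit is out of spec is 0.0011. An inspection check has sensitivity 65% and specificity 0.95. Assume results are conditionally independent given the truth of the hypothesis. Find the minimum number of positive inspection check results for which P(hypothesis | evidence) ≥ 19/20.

Prior odds = 0.0011/0.9989 = 11/9989.
False-positive rate = 1 − 0.95 = 0.05; likelihood ratio of a positive = 0.65/0.05 = 13.
Target odds: 0.95 ÷ 0.05 = 19.
Need (11/9989) × 13ⁿ ≥ 19, i.e. 13ⁿ ≥ 189791/11.
13³ = 2197 falls short of 189791/11 but 13⁴ = 28561 reaches it, so n = 4.

4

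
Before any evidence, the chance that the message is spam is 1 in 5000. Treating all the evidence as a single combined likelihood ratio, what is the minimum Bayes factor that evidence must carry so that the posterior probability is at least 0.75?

Prior odds = 0.0002/0.9998 = 1/4999.
Target odds = 0.75/0.25 = 3.
Required Bayes factor = 3 ÷ (1/4999) = 14997.

14997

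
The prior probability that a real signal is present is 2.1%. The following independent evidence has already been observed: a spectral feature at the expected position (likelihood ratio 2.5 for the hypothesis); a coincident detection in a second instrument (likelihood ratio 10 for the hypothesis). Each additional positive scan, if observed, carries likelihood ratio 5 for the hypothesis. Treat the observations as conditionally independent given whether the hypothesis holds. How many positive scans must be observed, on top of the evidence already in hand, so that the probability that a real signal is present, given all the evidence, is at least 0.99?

Prior odds = 0.021/0.979 = 21/979.
Combined Bayes factor of the evidence already in hand = 2.5 × 10 = 25.
Odds after that evidence = (21/979) × 25 = 525/979.
Target odds = 0.99/0.01 = 99.
Need 5ⁿ ≥ 99 ÷ (525/979) = 32307/175.
5³ = 125 falls short of 32307/175 but 5⁴ = 625 reaches it, so n = 4.

4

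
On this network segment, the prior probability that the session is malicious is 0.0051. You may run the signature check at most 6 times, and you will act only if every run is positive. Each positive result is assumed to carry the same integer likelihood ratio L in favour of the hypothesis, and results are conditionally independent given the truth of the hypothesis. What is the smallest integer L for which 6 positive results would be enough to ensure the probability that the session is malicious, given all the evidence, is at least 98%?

5

Prior odds = 0.0051/0.9949 = 51/9949.
Target odds = 0.98/0.02 = 49.
Need L⁶ ≥ 49 ÷ (51/9949) = 487501/51.
4⁶ = 4096 < 487501/51 ≤ 15625 = 5⁶, so L = 5.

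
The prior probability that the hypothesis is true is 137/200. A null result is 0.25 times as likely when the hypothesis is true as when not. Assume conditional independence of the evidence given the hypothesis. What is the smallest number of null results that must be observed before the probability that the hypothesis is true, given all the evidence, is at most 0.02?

4

Prior odds = 0.685/0.315 = 137/63.
Likelihood ratio per null result = 0.25.
Target posterior odds = 0.02/0.98 = 1/49.
Require 0.25ⁿ ≤ 1/49 ÷ (137/63) = 9/959.
0.25³ = 0.015625 is still above 9/959 but 0.25⁴ = 0.00390625 is at or below it, so n = 4.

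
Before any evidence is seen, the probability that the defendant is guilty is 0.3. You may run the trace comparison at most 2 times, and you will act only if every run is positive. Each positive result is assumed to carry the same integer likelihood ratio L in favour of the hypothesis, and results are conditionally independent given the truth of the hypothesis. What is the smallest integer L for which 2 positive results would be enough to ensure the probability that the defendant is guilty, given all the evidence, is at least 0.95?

Prior odds = 0.3/0.7 = 3/7.
Target odds = 0.95/0.05 = 19.
Need L² ≥ 19 ÷ (3/7) = 133/3.
6² = 36 < 133/3 ≤ 49 = 7², so L = 7.

7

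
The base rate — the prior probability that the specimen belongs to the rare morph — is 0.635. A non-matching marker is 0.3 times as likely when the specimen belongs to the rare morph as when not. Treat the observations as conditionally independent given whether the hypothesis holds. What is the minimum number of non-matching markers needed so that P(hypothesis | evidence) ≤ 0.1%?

7

Prior odds = 0.635/0.365 = 127/73.
Likelihood ratio per non-matching marker = 0.3.
Target posterior odds = 0.001/0.999 = 1/999.
Need (127/73) × 0.3ⁿ ≤ 1/999, i.e. 0.3ⁿ ≤ 73/126873.
0.3⁶ = 729/1000000 is still above 73/126873 but 0.3⁷ = 2187/10000000 is at or below it, so n = 7.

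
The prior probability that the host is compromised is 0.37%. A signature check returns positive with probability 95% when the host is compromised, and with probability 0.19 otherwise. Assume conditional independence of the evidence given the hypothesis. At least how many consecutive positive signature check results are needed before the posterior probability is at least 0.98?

Prior odds = 0.0037/0.9963 = 37/9963.
Likelihood ratio of a positive result = 0.95/0.19 = 5.
Target odds: 0.98 ÷ 0.02 = 49.
Need (37/9963) × 5ⁿ ≥ 49, i.e. 5ⁿ ≥ 488187/37.
5⁵ = 3125 falls short of 488187/37 but 5⁶ = 15625 reaches it, so n = 6.

6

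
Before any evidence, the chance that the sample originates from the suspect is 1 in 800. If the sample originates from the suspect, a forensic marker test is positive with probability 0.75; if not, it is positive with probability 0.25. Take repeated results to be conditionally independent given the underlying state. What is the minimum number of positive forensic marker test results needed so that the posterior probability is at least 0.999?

Prior odds = 0.00125/0.99875 = 1/799.
Likelihood ratio of a positive = 0.75/0.25 = 3.
Target posterior odds = 0.999/0.001 = 999.
Need (1/799) × 3ⁿ ≥ 999, i.e. 3ⁿ ≥ 798201.
3¹² = 531441 falls short of 798201 but 3¹³ = 1594323 reaches it, so n = 13.

13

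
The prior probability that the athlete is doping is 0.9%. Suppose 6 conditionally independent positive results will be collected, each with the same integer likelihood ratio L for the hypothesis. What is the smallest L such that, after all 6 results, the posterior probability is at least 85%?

Prior odds = 0.009/0.991 = 9/991.
Target odds = 0.85/0.15 = 17/3.
Need L⁶ ≥ 17/3 ÷ (9/991) = 16847/27.
2⁶ = 64 < 16847/27 ≤ 729 = 3⁶, so L = 3.

3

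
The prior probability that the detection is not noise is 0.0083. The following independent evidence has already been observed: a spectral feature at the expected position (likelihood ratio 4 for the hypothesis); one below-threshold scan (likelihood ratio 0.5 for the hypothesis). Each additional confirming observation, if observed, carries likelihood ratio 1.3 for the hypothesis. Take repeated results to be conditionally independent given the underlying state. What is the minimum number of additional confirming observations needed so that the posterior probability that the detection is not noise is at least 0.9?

24

Prior odds = 0.0083/0.9917 = 83/9917.
Combined Bayes factor of the evidence already in hand = 4 × 0.5 = 2.
Odds after that evidence = (83/9917) × 2 = 166/9917.
Target odds = 0.9/0.1 = 9.
Need 1.3ⁿ ≥ 9 ÷ (166/9917) = 89253/166.
1.3²³ ≈417.539 falls short of 89253/166 but 1.3²⁴ ≈542.801 reaches it, so n = 24.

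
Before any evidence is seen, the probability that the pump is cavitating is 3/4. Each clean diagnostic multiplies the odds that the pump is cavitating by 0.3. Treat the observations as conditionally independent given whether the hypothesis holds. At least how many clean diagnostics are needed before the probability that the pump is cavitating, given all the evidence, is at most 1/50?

5

Prior odds: 0.75 ÷ 0.25 = 3.
Likelihood ratio per clean diagnostic = 0.3.
Target posterior odds = 0.02/0.98 = 1/49.
Need 3 × 0.3ⁿ ≤ 1/49, i.e. 0.3ⁿ ≤ 1/147.
0.3⁴ = 0.0081 is still above 1/147 but 0.3⁵ = 243/100000 is at or below it, so n = 5.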